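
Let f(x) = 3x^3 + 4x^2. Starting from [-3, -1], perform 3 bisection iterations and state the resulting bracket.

[-1.5, -1.25]

m = -2, f(m) = -8 (−); new bracket [-2, -1]
m = -1.5, f(m) = -1.125 (−); new bracket [-1.5, -1]
m = -1.25, f(m) = 0.390625 (+); new bracket [-1.5, -1.25]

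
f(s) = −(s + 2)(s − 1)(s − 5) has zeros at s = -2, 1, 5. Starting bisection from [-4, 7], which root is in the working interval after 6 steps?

5

s = 1.5 gives f = 6.125, positive; keep [1.5, 7]
s = 4.25 gives f = 15.234375, positive; keep [4.25, 7]
s = 5.625 gives f = -22.041016, negative; keep [4.25, 5.625]
s = 4.9375 gives f = 1.7073, positive; keep [4.9375, 5.625]
s = 5.28125 gives f = -8.7674, negative; keep [4.9375, 5.28125]
s = 5.109375 gives f = -3.1954, negative; keep [4.9375, 5.109375]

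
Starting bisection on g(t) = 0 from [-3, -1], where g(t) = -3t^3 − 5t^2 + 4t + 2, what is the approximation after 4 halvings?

t = -2 gives g = -2, negative; keep [-3, -2]
t = -2.5 gives g = 7.625, positive; keep [-2.5, -2]
t = -2.25 gives g = 1.859375, positive; keep [-2.25, -2]
t = -2.125 gives g = -0.291, negative; keep [-2.25, -2.125]

-2.125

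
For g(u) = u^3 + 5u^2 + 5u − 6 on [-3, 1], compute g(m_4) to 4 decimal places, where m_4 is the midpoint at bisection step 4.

u = -1 gives g = -7, negative; keep [-1, 1]
u = 0 gives g = -6, negative; keep [0, 1]
u = 0.5 gives g = -2.125, negative; keep [0.5, 1]
u = 0.75 gives g = 0.9844, positive; keep [0.5, 0.75]

0.9844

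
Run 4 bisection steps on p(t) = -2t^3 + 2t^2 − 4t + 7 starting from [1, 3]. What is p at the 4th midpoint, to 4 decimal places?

0.0820

midpoint 2: p = -9 < 0 → [1, 2]
midpoint 1.5: p = -1.25 < 0 → [1, 1.5]
midpoint 1.25: p = 1.21875 > 0 → [1.25, 1.5]
midpoint 1.375: p = 0.082 > 0 → [1.375, 1.5]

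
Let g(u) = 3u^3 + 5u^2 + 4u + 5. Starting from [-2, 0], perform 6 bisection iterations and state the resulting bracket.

[-1.53125, -1.5]

g(-1) = 3 > 0, so the root lies in [-2, -1]
g(-1.5) = 0.125 > 0, so the root lies in [-2, -1.5]
g(-1.75) = -2.765625 < 0, so the root lies in [-1.75, -1.5]
g(-1.625) = -1.1699 < 0, so the root lies in [-1.625, -1.5]
g(-1.5625) = -0.4871 < 0, so the root lies in [-1.5625, -1.5]
g(-1.53125) = -0.1725 < 0, so the root lies in [-1.53125, -1.5]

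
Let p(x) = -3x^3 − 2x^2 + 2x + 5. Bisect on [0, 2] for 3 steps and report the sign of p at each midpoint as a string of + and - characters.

+--

m = 1, p(m) = 2 (+); new bracket [1, 2]
m = 1.5, p(m) = -6.625 (−); new bracket [1, 1.5]
m = 1.25, p(m) = -1.484375 (−); new bracket [1, 1.25]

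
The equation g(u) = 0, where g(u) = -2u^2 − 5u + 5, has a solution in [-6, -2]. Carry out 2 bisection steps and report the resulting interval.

[-4, -3]

u = -4 gives g = -7, negative; keep [-4, -2]
u = -3 gives g = 2, positive; keep [-4, -3]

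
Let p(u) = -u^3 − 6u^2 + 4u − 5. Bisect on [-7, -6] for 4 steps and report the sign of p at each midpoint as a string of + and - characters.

-+--

m = -6.5, p(m) = -9.875 (−); new bracket [-7, -6.5]
m = -6.75, p(m) = 2.171875 (+); new bracket [-6.75, -6.5]
m = -6.625, p(m) = -4.068359 (−); new bracket [-6.75, -6.625]
m = -6.6875, p(m) = -1.0032 (−); new bracket [-6.75, -6.6875]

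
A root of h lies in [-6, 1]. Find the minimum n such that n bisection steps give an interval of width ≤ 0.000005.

21

Width after n steps is 7/2^n. Need 2^n ≥ 7/0.000005 = 1400000.
2^20 = 1048576 < 1400000 ≤ 2^21 = 2097152, so n = 21.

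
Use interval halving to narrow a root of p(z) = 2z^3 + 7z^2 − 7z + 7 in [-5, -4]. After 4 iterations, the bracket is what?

[-4.5, -4.4375]

z = -4.5 gives p = -2, negative; keep [-4.5, -4]
z = -4.25 gives p = 9.65625, positive; keep [-4.5, -4.25]
z = -4.375 gives p = 4.128906, positive; keep [-4.5, -4.375]
z = -4.4375 gives p = 1.1411, positive; keep [-4.5, -4.4375]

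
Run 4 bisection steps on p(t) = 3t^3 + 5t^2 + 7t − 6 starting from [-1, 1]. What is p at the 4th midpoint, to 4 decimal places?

t = 0 gives p = -6, negative; keep [0, 1]
t = 0.5 gives p = -0.875, negative; keep [0.5, 1]
t = 0.75 gives p = 3.328125, positive; keep [0.5, 0.75]
t = 0.625 gives p = 1.0605, positive; keep [0.5, 0.625]

1.0605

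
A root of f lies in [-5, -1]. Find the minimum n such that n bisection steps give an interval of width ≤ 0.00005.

17

Width after n steps is 4/2^n. Need 2^n ≥ 4/0.00005 = 80000.
2^16 = 65536 < 80000 ≤ 2^17 = 131072, so n = 17.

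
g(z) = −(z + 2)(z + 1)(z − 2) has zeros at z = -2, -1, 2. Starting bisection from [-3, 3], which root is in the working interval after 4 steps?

m = 0, g(m) = 4 (+); new bracket [0, 3]
m = 1.5, g(m) = 4.375 (+); new bracket [1.5, 3]
m = 2.25, g(m) = -3.453125 (−); new bracket [1.5, 2.25]
m = 1.875, g(m) = 1.3926 (+); new bracket [1.875, 2.25]

2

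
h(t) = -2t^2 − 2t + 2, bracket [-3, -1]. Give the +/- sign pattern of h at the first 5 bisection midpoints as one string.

-+--+

t = -2 gives h = -2, negative; keep [-2, -1]
t = -1.5 gives h = 0.5, positive; keep [-2, -1.5]
t = -1.75 gives h = -0.625, negative; keep [-1.75, -1.5]
t = -1.625 gives h = -0.0312, negative; keep [-1.625, -1.5]
t = -1.5625 gives h = 0.2422, positive; keep [-1.625, -1.5625]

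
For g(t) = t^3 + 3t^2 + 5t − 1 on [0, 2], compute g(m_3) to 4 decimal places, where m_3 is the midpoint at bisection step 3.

m = 1, g(m) = 8 (+); new bracket [0, 1]
m = 0.5, g(m) = 2.375 (+); new bracket [0, 0.5]
m = 0.25, g(m) = 0.453125 (+); new bracket [0, 0.25]

0.4531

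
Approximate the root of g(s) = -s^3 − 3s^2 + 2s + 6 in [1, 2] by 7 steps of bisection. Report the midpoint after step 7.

1.4140625

g(1.5) = -1.125 < 0, so the root lies in [1, 1.5]
g(1.25) = 1.859375 > 0, so the root lies in [1.25, 1.5]
g(1.375) = 0.478516 > 0, so the root lies in [1.375, 1.5]
g(1.4375) = -0.2947 < 0, so the root lies in [1.375, 1.4375]
g(1.40625) = 0.099 > 0, so the root lies in [1.40625, 1.4375]
g(1.421875) = -0.0961 < 0, so the root lies in [1.40625, 1.421875]
g(1.4140625) = 0.0019 > 0, so the root lies in [1.4140625, 1.421875]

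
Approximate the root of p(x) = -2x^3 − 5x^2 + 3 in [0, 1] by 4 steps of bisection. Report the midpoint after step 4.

0.6875

x = 0.5 gives p = 1.5, positive; keep [0.5, 1]
x = 0.75 gives p = -0.65625, negative; keep [0.5, 0.75]
x = 0.625 gives p = 0.558594, positive; keep [0.625, 0.75]
x = 0.6875 gives p = -0.0132, negative; keep [0.625, 0.6875]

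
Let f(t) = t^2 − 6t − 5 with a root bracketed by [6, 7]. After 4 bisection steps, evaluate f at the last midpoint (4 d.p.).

-0.4023

m = 6.5, f(m) = -1.75 (−); new bracket [6.5, 7]
m = 6.75, f(m) = 0.0625 (+); new bracket [6.5, 6.75]
m = 6.625, f(m) = -0.859375 (−); new bracket [6.625, 6.75]
m = 6.6875, f(m) = -0.4023 (−); new bracket [6.6875, 6.75]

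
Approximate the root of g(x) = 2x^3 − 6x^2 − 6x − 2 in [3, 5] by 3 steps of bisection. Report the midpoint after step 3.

midpoint 4: g = 6 > 0 → [3, 4]
midpoint 3.5: g = -10.75 < 0 → [3.5, 4]
midpoint 3.75: g = -3.40625 < 0 → [3.75, 4]

3.75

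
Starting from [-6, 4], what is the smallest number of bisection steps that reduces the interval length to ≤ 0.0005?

15

Width after n steps is 10/2^n. Need 2^n ≥ 10/0.0005 = 20000.
2^14 = 16384 < 20000 ≤ 2^15 = 32768, so n = 15.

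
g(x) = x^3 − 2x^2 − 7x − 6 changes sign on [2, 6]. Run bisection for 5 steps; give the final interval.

[4, 4.125]

m = 4, g(m) = -2 (−); new bracket [4, 6]
m = 5, g(m) = 34 (+); new bracket [4, 5]
m = 4.5, g(m) = 13.125 (+); new bracket [4, 4.5]
m = 4.25, g(m) = 4.8906 (+); new bracket [4, 4.25]
m = 4.125, g(m) = 1.2832 (+); new bracket [4, 4.125]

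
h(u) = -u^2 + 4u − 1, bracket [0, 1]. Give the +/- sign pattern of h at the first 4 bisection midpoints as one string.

midpoint 0.5: h = 0.75 > 0 → [0, 0.5]
midpoint 0.25: h = -0.0625 < 0 → [0.25, 0.5]
midpoint 0.375: h = 0.359375 > 0 → [0.25, 0.375]
midpoint 0.3125: h = 0.1523 > 0 → [0.25, 0.3125]

+-++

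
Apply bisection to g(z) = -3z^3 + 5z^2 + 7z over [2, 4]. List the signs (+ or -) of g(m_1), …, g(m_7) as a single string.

-+--+--

midpoint 3: g = -15 < 0 → [2, 3]
midpoint 2.5: g = 1.875 > 0 → [2.5, 3]
midpoint 2.75: g = -5.328125 < 0 → [2.5, 2.75]
midpoint 2.625: g = -1.4355 < 0 → [2.5, 2.625]
midpoint 2.5625: g = 0.2903 > 0 → [2.5625, 2.625]
midpoint 2.59375: g = -0.5547 < 0 → [2.5625, 2.59375]
midpoint 2.578125: g = -0.1278 < 0 → [2.5625, 2.578125]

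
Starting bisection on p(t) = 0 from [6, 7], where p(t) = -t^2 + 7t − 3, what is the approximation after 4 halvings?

t = 6.5 gives p = 0.25, positive; keep [6.5, 7]
t = 6.75 gives p = -1.3125, negative; keep [6.5, 6.75]
t = 6.625 gives p = -0.515625, negative; keep [6.5, 6.625]
t = 6.5625 gives p = -0.1289, negative; keep [6.5, 6.5625]

6.5625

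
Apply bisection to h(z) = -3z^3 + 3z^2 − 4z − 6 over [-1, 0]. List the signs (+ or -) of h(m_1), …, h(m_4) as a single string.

--++

midpoint -0.5: h = -2.875 < 0 → [-1, -0.5]
midpoint -0.75: h = -0.046875 < 0 → [-1, -0.75]
midpoint -0.875: h = 1.806641 > 0 → [-0.875, -0.75]
midpoint -0.8125: h = 0.8396 > 0 → [-0.8125, -0.75]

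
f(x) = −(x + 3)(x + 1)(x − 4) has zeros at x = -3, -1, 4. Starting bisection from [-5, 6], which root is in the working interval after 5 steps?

x = 0.5 gives f = 18.375, positive; keep [0.5, 6]
x = 3.25 gives f = 19.921875, positive; keep [3.25, 6]
x = 4.625 gives f = -26.806641, negative; keep [3.25, 4.625]
x = 3.9375 gives f = 2.1409, positive; keep [3.9375, 4.625]
x = 4.28125 gives f = -10.8152, negative; keep [3.9375, 4.28125]

4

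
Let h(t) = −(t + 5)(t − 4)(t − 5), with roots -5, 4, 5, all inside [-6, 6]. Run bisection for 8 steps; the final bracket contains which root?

t = 0 gives h = -100, negative; keep [-6, 0]
t = -3 gives h = -112, negative; keep [-6, -3]
t = -4.5 gives h = -40.375, negative; keep [-6, -4.5]
t = -5.25 gives h = 23.7031, positive; keep [-5.25, -4.5]
t = -4.875 gives h = -10.9551, negative; keep [-5.25, -4.875]
t = -5.0625 gives h = 5.6995, positive; keep [-5.0625, -4.875]
t = -4.96875 gives h = -2.794, negative; keep [-5.0625, -4.96875]
t = -5.015625 gives h = 1.4109, positive; keep [-5.015625, -4.96875]

-5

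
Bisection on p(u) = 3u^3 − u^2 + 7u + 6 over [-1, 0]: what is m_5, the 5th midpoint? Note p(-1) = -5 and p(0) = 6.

-0.65625

u = -0.5 gives p = 1.875, positive; keep [-1, -0.5]
u = -0.75 gives p = -1.078125, negative; keep [-0.75, -0.5]
u = -0.625 gives p = 0.501953, positive; keep [-0.75, -0.625]
u = -0.6875 gives p = -0.26, negative; keep [-0.6875, -0.625]
u = -0.65625 gives p = 0.1277, positive; keep [-0.6875, -0.65625]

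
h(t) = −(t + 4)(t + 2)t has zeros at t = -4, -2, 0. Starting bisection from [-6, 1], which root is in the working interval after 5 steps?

-4

midpoint -2.5: h = -1.875 < 0 → [-6, -2.5]
midpoint -4.25: h = 2.390625 > 0 → [-4.25, -2.5]
midpoint -3.375: h = -2.900391 < 0 → [-4.25, -3.375]
midpoint -3.8125: h = -1.2957 < 0 → [-4.25, -3.8125]
midpoint -4.03125: h = 0.2559 > 0 → [-4.03125, -3.8125]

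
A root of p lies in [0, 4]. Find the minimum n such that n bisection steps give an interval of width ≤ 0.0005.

Width after n steps is 4/2^n. Need 2^n ≥ 4/0.0005 = 8000.
2^12 = 4096 < 8000 ≤ 2^13 = 8192, so n = 13.

13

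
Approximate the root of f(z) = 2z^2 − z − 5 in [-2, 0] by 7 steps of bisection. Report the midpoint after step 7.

-1.359375

midpoint -1: f = -2 < 0 → [-2, -1]
midpoint -1.5: f = 1 > 0 → [-1.5, -1]
midpoint -1.25: f = -0.625 < 0 → [-1.5, -1.25]
midpoint -1.375: f = 0.1562 > 0 → [-1.375, -1.25]
midpoint -1.3125: f = -0.2422 < 0 → [-1.375, -1.3125]
midpoint -1.34375: f = -0.0449 < 0 → [-1.375, -1.34375]
midpoint -1.359375: f = 0.0552 > 0 → [-1.359375, -1.34375]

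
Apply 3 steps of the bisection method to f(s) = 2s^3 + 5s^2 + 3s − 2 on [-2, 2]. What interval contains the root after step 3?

m = 0, f(m) = -2 (−); new bracket [0, 2]
m = 1, f(m) = 8 (+); new bracket [0, 1]
m = 0.5, f(m) = 1 (+); new bracket [0, 0.5]

[0, 0.5]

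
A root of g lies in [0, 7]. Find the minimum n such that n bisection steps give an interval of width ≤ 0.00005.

18

Width after n steps is 7/2^n. Need 2^n ≥ 7/0.00005 = 140000.
2^17 = 131072 < 140000 ≤ 2^18 = 262144, so n = 18.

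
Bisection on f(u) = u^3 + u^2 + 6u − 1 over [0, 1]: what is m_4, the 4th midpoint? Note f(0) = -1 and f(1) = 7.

m = 0.5, f(m) = 2.375 (+); new bracket [0, 0.5]
m = 0.25, f(m) = 0.578125 (+); new bracket [0, 0.25]
m = 0.125, f(m) = -0.232422 (−); new bracket [0.125, 0.25]
m = 0.1875, f(m) = 0.1667 (+); new bracket [0.125, 0.1875]

0.1875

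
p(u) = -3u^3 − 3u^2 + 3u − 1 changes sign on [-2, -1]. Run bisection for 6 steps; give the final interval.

[-1.703125, -1.6875]

p(-1.5) = -2.125 < 0, so the root lies in [-2, -1.5]
p(-1.75) = 0.640625 > 0, so the root lies in [-1.75, -1.5]
p(-1.625) = -0.923828 < 0, so the root lies in [-1.75, -1.625]
p(-1.6875) = -0.1892 < 0, so the root lies in [-1.75, -1.6875]
p(-1.71875) = 0.2135 > 0, so the root lies in [-1.71875, -1.6875]
p(-1.703125) = 0.0092 > 0, so the root lies in [-1.703125, -1.6875]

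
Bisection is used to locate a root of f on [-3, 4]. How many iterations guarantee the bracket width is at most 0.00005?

18

Width after n steps is 7/2^n. Need 2^n ≥ 7/0.00005 = 140000.
2^17 = 131072 < 140000 ≤ 2^18 = 262144, so n = 18.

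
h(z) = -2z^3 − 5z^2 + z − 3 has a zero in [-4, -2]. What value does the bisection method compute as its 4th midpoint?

midpoint -3: h = 3 > 0 → [-3, -2]
midpoint -2.5: h = -5.5 < 0 → [-3, -2.5]
midpoint -2.75: h = -1.96875 < 0 → [-3, -2.75]
midpoint -2.875: h = 0.3242 > 0 → [-2.875, -2.75]

-2.875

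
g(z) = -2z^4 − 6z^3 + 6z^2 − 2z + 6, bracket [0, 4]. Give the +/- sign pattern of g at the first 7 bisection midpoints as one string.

-+---++

m = 2, g(m) = -54 (−); new bracket [0, 2]
m = 1, g(m) = 2 (+); new bracket [1, 2]
m = 1.5, g(m) = -13.875 (−); new bracket [1, 1.5]
m = 1.25, g(m) = -3.7266 (−); new bracket [1, 1.25]
m = 1.125, g(m) = -0.4028 (−); new bracket [1, 1.125]
m = 1.0625, g(m) = 0.9028 (+); new bracket [1.0625, 1.125]
m = 1.09375, g(m) = 0.2774 (+); new bracket [1.09375, 1.125]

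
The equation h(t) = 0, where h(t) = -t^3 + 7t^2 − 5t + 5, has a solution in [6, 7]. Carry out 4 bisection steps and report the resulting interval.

[6.3125, 6.375]

midpoint 6.5: h = -6.375 < 0 → [6, 6.5]
midpoint 6.25: h = 3.046875 > 0 → [6.25, 6.5]
midpoint 6.375: h = -1.474609 < 0 → [6.25, 6.375]
midpoint 6.3125: h = 0.8328 > 0 → [6.3125, 6.375]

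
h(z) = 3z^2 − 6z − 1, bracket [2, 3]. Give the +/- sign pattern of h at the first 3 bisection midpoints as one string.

++-

z = 2.5 gives h = 2.75, positive; keep [2, 2.5]
z = 2.25 gives h = 0.6875, positive; keep [2, 2.25]
z = 2.125 gives h = -0.203125, negative; keep [2.125, 2.25]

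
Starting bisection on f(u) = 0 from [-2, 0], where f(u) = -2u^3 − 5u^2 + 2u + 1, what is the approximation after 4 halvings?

m = -1, f(m) = -4 (−); new bracket [-1, 0]
m = -0.5, f(m) = -1 (−); new bracket [-0.5, 0]
m = -0.25, f(m) = 0.21875 (+); new bracket [-0.5, -0.25]
m = -0.375, f(m) = -0.3477 (−); new bracket [-0.375, -0.25]

-0.375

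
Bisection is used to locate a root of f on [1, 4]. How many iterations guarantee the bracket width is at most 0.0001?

Width after n steps is 3/2^n. Need 2^n ≥ 3/0.0001 = 30000.
2^14 = 16384 < 30000 ≤ 2^15 = 32768, so n = 15.

15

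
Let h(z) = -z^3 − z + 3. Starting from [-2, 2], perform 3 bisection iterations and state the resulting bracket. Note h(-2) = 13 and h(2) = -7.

[1, 1.5]

midpoint 0: h = 3 > 0 → [0, 2]
midpoint 1: h = 1 > 0 → [1, 2]
midpoint 1.5: h = -1.875 < 0 → [1, 1.5]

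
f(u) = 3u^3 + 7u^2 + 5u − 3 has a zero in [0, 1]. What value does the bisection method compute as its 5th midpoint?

midpoint 0.5: f = 1.625 > 0 → [0, 0.5]
midpoint 0.25: f = -1.265625 < 0 → [0.25, 0.5]
midpoint 0.375: f = 0.017578 > 0 → [0.25, 0.375]
midpoint 0.3125: f = -0.6624 < 0 → [0.3125, 0.375]
midpoint 0.34375: f = -0.3322 < 0 → [0.34375, 0.375]

0.34375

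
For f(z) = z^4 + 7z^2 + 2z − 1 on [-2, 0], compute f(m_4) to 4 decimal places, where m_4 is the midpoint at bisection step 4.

midpoint -1: f = 5 > 0 → [-1, 0]
midpoint -0.5: f = -0.1875 < 0 → [-1, -0.5]
midpoint -0.75: f = 1.753906 > 0 → [-0.75, -0.5]
midpoint -0.625: f = 0.637 > 0 → [-0.625, -0.5]

0.6370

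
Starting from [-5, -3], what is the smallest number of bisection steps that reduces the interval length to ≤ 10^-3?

11

Width after n steps is 2/2^n. Need 2^n ≥ 2/10^-3 = 2000.
2^10 = 1024 < 2000 ≤ 2^11 = 2048, so n = 11.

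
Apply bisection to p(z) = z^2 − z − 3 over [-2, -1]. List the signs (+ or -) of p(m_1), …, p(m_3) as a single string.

+-+

p(-1.5) = 0.75 > 0, so the root lies in [-1.5, -1]
p(-1.25) = -0.1875 < 0, so the root lies in [-1.5, -1.25]
p(-1.375) = 0.265625 > 0, so the root lies in [-1.375, -1.25]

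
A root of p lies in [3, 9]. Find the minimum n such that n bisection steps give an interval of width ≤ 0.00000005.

27

Width after n steps is 6/2^n. Need 2^n ≥ 6/0.00000005 = 120000000.
2^26 = 67108864 < 120000000 ≤ 2^27 = 134217728, so n = 27.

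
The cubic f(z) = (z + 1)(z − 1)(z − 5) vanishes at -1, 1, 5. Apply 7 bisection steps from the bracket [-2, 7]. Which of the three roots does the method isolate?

m = 2.5, f(m) = -13.125 (−); new bracket [2.5, 7]
m = 4.75, f(m) = -5.390625 (−); new bracket [4.75, 7]
m = 5.875, f(m) = 29.326172 (+); new bracket [4.75, 5.875]
m = 5.3125, f(m) = 8.5071 (+); new bracket [4.75, 5.3125]
m = 5.03125, f(m) = 0.7598 (+); new bracket [4.75, 5.03125]
m = 4.890625, f(m) = -2.5067 (−); new bracket [4.890625, 5.03125]
m = 4.9609375, f(m) = -0.9223 (−); new bracket [4.9609375, 5.03125]

5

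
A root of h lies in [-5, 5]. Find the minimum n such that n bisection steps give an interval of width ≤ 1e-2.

10

Width after n steps is 10/2^n. Need 2^n ≥ 10/1e-2 = 1000.
2^9 = 512 < 1000 ≤ 2^10 = 1024, so n = 10.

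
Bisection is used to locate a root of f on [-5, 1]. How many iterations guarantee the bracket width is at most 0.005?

11

Width after n steps is 6/2^n. Need 2^n ≥ 6/0.005 = 1200.
2^10 = 1024 < 1200 ≤ 2^11 = 2048, so n = 11.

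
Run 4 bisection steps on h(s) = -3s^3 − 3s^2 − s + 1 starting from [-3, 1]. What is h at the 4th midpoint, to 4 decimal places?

midpoint -1: h = 2 > 0 → [-1, 1]
midpoint 0: h = 1 > 0 → [0, 1]
midpoint 0.5: h = -0.625 < 0 → [0, 0.5]
midpoint 0.25: h = 0.5156 > 0 → [0.25, 0.5]

0.5156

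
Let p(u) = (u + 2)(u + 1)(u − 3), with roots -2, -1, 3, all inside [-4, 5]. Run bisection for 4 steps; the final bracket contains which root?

3

u = 0.5 gives p = -9.375, negative; keep [0.5, 5]
u = 2.75 gives p = -4.453125, negative; keep [2.75, 5]
u = 3.875 gives p = 25.060547, positive; keep [2.75, 3.875]
u = 3.3125 gives p = 7.1594, positive; keep [2.75, 3.3125]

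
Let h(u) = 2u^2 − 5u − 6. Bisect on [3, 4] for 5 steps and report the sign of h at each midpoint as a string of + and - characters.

h(3.5) = 1 > 0, so the root lies in [3, 3.5]
h(3.25) = -1.125 < 0, so the root lies in [3.25, 3.5]
h(3.375) = -0.09375 < 0, so the root lies in [3.375, 3.5]
h(3.4375) = 0.4453 > 0, so the root lies in [3.375, 3.4375]
h(3.40625) = 0.1738 > 0, so the root lies in [3.375, 3.40625]

+--++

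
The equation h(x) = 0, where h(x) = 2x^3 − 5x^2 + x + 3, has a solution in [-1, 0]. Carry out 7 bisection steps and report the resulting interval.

[-0.625, -0.6171875]

m = -0.5, h(m) = 1 (+); new bracket [-1, -0.5]
m = -0.75, h(m) = -1.40625 (−); new bracket [-0.75, -0.5]
m = -0.625, h(m) = -0.066406 (−); new bracket [-0.625, -0.5]
m = -0.5625, h(m) = 0.4995 (+); new bracket [-0.625, -0.5625]
m = -0.59375, h(m) = 0.2249 (+); new bracket [-0.625, -0.59375]
m = -0.609375, h(m) = 0.0814 (+); new bracket [-0.625, -0.609375]
m = -0.6171875, h(m) = 0.008 (+); new bracket [-0.625, -0.6171875]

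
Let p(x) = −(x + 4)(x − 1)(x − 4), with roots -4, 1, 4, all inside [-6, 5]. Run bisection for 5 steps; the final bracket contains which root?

-4

midpoint -0.5: p = -23.625 < 0 → [-6, -0.5]
midpoint -3.25: p = -23.109375 < 0 → [-6, -3.25]
midpoint -4.625: p = 30.322266 > 0 → [-4.625, -3.25]
midpoint -3.9375: p = -2.4495 < 0 → [-4.625, -3.9375]
midpoint -4.28125: p = 12.3006 > 0 → [-4.28125, -3.9375]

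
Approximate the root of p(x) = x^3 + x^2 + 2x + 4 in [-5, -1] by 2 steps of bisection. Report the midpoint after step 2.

-2

x = -3 gives p = -20, negative; keep [-3, -1]
x = -2 gives p = -4, negative; keep [-2, -1]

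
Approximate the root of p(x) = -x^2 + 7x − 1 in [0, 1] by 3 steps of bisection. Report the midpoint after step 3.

m = 0.5, p(m) = 2.25 (+); new bracket [0, 0.5]
m = 0.25, p(m) = 0.6875 (+); new bracket [0, 0.25]
m = 0.125, p(m) = -0.140625 (−); new bracket [0.125, 0.25]

0.125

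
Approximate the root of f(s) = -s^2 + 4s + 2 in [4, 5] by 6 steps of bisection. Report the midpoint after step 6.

f(4.5) = -0.25 < 0, so the root lies in [4, 4.5]
f(4.25) = 0.9375 > 0, so the root lies in [4.25, 4.5]
f(4.375) = 0.359375 > 0, so the root lies in [4.375, 4.5]
f(4.4375) = 0.0586 > 0, so the root lies in [4.4375, 4.5]
f(4.46875) = -0.0947 < 0, so the root lies in [4.4375, 4.46875]
f(4.453125) = -0.0178 < 0, so the root lies in [4.4375, 4.453125]

4.453125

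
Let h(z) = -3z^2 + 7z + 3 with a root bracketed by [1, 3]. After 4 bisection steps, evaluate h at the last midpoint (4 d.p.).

z = 2 gives h = 5, positive; keep [2, 3]
z = 2.5 gives h = 1.75, positive; keep [2.5, 3]
z = 2.75 gives h = -0.4375, negative; keep [2.5, 2.75]
z = 2.625 gives h = 0.7031, positive; keep [2.625, 2.75]

0.7031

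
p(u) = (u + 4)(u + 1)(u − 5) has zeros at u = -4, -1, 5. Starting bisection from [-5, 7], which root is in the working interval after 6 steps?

u = 1 gives p = -40, negative; keep [1, 7]
u = 4 gives p = -40, negative; keep [4, 7]
u = 5.5 gives p = 30.875, positive; keep [4, 5.5]
u = 4.75 gives p = -12.5781, negative; keep [4.75, 5.5]
u = 5.125 gives p = 6.9863, positive; keep [4.75, 5.125]
u = 4.9375 gives p = -3.3167, negative; keep [4.9375, 5.125]

5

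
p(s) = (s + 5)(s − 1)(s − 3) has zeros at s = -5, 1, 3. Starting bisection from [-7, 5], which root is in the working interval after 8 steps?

p(-1) = 32 > 0, so the root lies in [-7, -1]
p(-4) = 35 > 0, so the root lies in [-7, -4]
p(-5.5) = -27.625 < 0, so the root lies in [-5.5, -4]
p(-4.75) = 11.1406 > 0, so the root lies in [-5.5, -4.75]
p(-5.125) = -6.2207 < 0, so the root lies in [-5.125, -4.75]
p(-4.9375) = 2.9456 > 0, so the root lies in [-5.125, -4.9375]
p(-5.03125) = -1.5137 < 0, so the root lies in [-5.03125, -4.9375]
p(-4.984375) = 0.7466 > 0, so the root lies in [-5.03125, -4.984375]

-5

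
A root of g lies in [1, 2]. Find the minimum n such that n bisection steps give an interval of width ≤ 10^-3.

10

Width after n steps is 1/2^n. Need 2^n ≥ 1/10^-3 = 1000.
2^9 = 512 < 1000 ≤ 2^10 = 1024, so n = 10.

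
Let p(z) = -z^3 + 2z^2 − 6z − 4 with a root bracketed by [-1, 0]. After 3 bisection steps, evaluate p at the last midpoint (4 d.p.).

z = -0.5 gives p = -0.375, negative; keep [-1, -0.5]
z = -0.75 gives p = 2.046875, positive; keep [-0.75, -0.5]
z = -0.625 gives p = 0.775391, positive; keep [-0.625, -0.5]

0.7754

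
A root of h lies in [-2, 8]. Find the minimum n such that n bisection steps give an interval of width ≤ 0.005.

Width after n steps is 10/2^n. Need 2^n ≥ 10/0.005 = 2000.
2^10 = 1024 < 2000 ≤ 2^11 = 2048, so n = 11.

11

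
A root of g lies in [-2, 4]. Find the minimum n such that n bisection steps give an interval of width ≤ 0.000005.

Width after n steps is 6/2^n. Need 2^n ≥ 6/0.000005 = 1200000.
2^20 = 1048576 < 1200000 ≤ 2^21 = 2097152, so n = 21.

21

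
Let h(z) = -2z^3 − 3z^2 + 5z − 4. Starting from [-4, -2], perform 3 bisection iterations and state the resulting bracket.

[-2.75, -2.5]

h(-3) = 8 > 0, so the root lies in [-3, -2]
h(-2.5) = -4 < 0, so the root lies in [-3, -2.5]
h(-2.75) = 1.15625 > 0, so the root lies in [-2.75, -2.5]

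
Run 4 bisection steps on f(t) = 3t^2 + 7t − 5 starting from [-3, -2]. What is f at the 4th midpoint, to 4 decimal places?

m = -2.5, f(m) = -3.75 (−); new bracket [-3, -2.5]
m = -2.75, f(m) = -1.5625 (−); new bracket [-3, -2.75]
m = -2.875, f(m) = -0.328125 (−); new bracket [-3, -2.875]
m = -2.9375, f(m) = 0.3242 (+); new bracket [-2.9375, -2.875]

0.3242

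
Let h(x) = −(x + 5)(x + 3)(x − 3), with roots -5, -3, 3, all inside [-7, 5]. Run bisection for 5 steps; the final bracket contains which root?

h(-1) = 32 > 0, so the root lies in [-1, 5]
h(2) = 35 > 0, so the root lies in [2, 5]
h(3.5) = -27.625 < 0, so the root lies in [2, 3.5]
h(2.75) = 11.1406 > 0, so the root lies in [2.75, 3.5]
h(3.125) = -6.2207 < 0, so the root lies in [2.75, 3.125]

3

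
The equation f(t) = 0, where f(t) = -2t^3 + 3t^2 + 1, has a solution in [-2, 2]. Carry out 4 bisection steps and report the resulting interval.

midpoint 0: f = 1 > 0 → [0, 2]
midpoint 1: f = 2 > 0 → [1, 2]
midpoint 1.5: f = 1 > 0 → [1.5, 2]
midpoint 1.75: f = -0.5312 < 0 → [1.5, 1.75]

[1.5, 1.75]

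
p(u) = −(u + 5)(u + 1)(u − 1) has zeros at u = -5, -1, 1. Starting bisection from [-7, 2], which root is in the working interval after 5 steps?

-5

u = -2.5 gives p = -13.125, negative; keep [-7, -2.5]
u = -4.75 gives p = -5.390625, negative; keep [-7, -4.75]
u = -5.875 gives p = 29.326172, positive; keep [-5.875, -4.75]
u = -5.3125 gives p = 8.5071, positive; keep [-5.3125, -4.75]
u = -5.03125 gives p = 0.7598, positive; keep [-5.03125, -4.75]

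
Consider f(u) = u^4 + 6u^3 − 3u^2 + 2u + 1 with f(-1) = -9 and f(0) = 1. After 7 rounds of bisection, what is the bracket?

[-0.296875, -0.2890625]

u = -0.5 gives f = -1.4375, negative; keep [-0.5, 0]
u = -0.25 gives f = 0.222656, positive; keep [-0.5, -0.25]
u = -0.375 gives f = -0.468506, negative; keep [-0.375, -0.25]
u = -0.3125 gives f = -0.0915, negative; keep [-0.3125, -0.25]
u = -0.28125 gives f = 0.073, positive; keep [-0.3125, -0.28125]
u = -0.296875 gives f = -0.0074, negative; keep [-0.296875, -0.28125]
u = -0.2890625 gives f = 0.0333, positive; keep [-0.296875, -0.2890625]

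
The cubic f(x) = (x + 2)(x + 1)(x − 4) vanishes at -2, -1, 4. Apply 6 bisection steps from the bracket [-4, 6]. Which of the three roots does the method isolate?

m = 1, f(m) = -18 (−); new bracket [1, 6]
m = 3.5, f(m) = -12.375 (−); new bracket [3.5, 6]
m = 4.75, f(m) = 29.109375 (+); new bracket [3.5, 4.75]
m = 4.125, f(m) = 3.9238 (+); new bracket [3.5, 4.125]
m = 3.8125, f(m) = -5.2449 (−); new bracket [3.8125, 4.125]
m = 3.96875, f(m) = -0.9268 (−); new bracket [3.96875, 4.125]

4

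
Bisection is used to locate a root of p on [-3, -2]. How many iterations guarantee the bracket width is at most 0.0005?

11

Width after n steps is 1/2^n. Need 2^n ≥ 1/0.0005 = 2000.
2^10 = 1024 < 2000 ≤ 2^11 = 2048, so n = 11.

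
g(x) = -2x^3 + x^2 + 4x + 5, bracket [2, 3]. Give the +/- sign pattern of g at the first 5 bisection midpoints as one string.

x = 2.5 gives g = -10, negative; keep [2, 2.5]
x = 2.25 gives g = -3.71875, negative; keep [2, 2.25]
x = 2.125 gives g = -1.175781, negative; keep [2, 2.125]
x = 2.0625 gives g = -0.0435, negative; keep [2, 2.0625]
x = 2.03125 gives g = 0.4892, positive; keep [2.03125, 2.0625]

----+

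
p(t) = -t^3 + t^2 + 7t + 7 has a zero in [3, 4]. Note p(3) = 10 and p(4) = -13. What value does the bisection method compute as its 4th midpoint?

midpoint 3.5: p = 0.875 > 0 → [3.5, 4]
midpoint 3.75: p = -5.421875 < 0 → [3.5, 3.75]
midpoint 3.625: p = -2.119141 < 0 → [3.5, 3.625]
midpoint 3.5625: p = -0.5842 < 0 → [3.5, 3.5625]

3.5625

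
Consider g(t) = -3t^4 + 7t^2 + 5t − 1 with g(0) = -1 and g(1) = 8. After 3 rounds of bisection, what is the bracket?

midpoint 0.5: g = 3.0625 > 0 → [0, 0.5]
midpoint 0.25: g = 0.675781 > 0 → [0, 0.25]
midpoint 0.125: g = -0.266357 < 0 → [0.125, 0.25]

[0.125, 0.25]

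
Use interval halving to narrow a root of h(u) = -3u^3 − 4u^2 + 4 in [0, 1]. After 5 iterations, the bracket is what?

[0.78125, 0.8125]

u = 0.5 gives h = 2.625, positive; keep [0.5, 1]
u = 0.75 gives h = 0.484375, positive; keep [0.75, 1]
u = 0.875 gives h = -1.072266, negative; keep [0.75, 0.875]
u = 0.8125 gives h = -0.2498, negative; keep [0.75, 0.8125]
u = 0.78125 gives h = 0.1281, positive; keep [0.78125, 0.8125]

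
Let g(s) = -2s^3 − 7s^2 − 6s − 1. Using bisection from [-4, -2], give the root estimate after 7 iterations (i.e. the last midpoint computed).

midpoint -3: g = 8 > 0 → [-3, -2]
midpoint -2.5: g = 1.5 > 0 → [-2.5, -2]
midpoint -2.25: g = -0.15625 < 0 → [-2.5, -2.25]
midpoint -2.375: g = 0.5586 > 0 → [-2.375, -2.25]
midpoint -2.3125: g = 0.1743 > 0 → [-2.3125, -2.25]
midpoint -2.28125: g = 0.0025 > 0 → [-2.28125, -2.25]
midpoint -2.265625: g = -0.0785 < 0 → [-2.28125, -2.265625]

-2.265625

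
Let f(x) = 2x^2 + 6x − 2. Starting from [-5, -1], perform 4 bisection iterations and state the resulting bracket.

[-3.5, -3.25]

f(-3) = -2 < 0, so the root lies in [-5, -3]
f(-4) = 6 > 0, so the root lies in [-4, -3]
f(-3.5) = 1.5 > 0, so the root lies in [-3.5, -3]
f(-3.25) = -0.375 < 0, so the root lies in [-3.5, -3.25]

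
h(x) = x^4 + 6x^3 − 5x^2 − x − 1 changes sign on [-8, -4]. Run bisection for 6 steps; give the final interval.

[-6.75, -6.6875]

h(-6) = -175 < 0, so the root lies in [-8, -6]
h(-7) = 104 > 0, so the root lies in [-7, -6]
h(-6.5) = -68.4375 < 0, so the root lies in [-7, -6.5]
h(-6.75) = 8.5977 > 0, so the root lies in [-6.75, -6.5]
h(-6.625) = -32.0935 < 0, so the root lies in [-6.75, -6.625]
h(-6.6875) = -12.3064 < 0, so the root lies in [-6.75, -6.6875]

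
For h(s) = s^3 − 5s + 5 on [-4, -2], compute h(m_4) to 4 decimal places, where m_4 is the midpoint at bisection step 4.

0.0371

midpoint -3: h = -7 < 0 → [-3, -2]
midpoint -2.5: h = 1.875 > 0 → [-3, -2.5]
midpoint -2.75: h = -2.046875 < 0 → [-2.75, -2.5]
midpoint -2.625: h = 0.0371 > 0 → [-2.75, -2.625]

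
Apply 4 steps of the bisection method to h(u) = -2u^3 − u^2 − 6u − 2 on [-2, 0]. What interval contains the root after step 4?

midpoint -1: h = 5 > 0 → [-1, 0]
midpoint -0.5: h = 1 > 0 → [-0.5, 0]
midpoint -0.25: h = -0.53125 < 0 → [-0.5, -0.25]
midpoint -0.375: h = 0.2148 > 0 → [-0.375, -0.25]

[-0.375, -0.25]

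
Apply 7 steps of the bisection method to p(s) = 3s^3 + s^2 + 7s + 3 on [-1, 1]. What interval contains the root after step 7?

[-0.421875, -0.40625]

midpoint 0: p = 3 > 0 → [-1, 0]
midpoint -0.5: p = -0.625 < 0 → [-0.5, 0]
midpoint -0.25: p = 1.265625 > 0 → [-0.5, -0.25]
midpoint -0.375: p = 0.3574 > 0 → [-0.5, -0.375]
midpoint -0.4375: p = -0.1223 < 0 → [-0.4375, -0.375]
midpoint -0.40625: p = 0.1201 > 0 → [-0.4375, -0.40625]
midpoint -0.421875: p = -0.0004 < 0 → [-0.421875, -0.40625]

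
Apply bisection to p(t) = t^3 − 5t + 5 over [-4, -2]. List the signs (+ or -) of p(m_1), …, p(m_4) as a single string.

-+-+

midpoint -3: p = -7 < 0 → [-3, -2]
midpoint -2.5: p = 1.875 > 0 → [-3, -2.5]
midpoint -2.75: p = -2.046875 < 0 → [-2.75, -2.5]
midpoint -2.625: p = 0.0371 > 0 → [-2.75, -2.625]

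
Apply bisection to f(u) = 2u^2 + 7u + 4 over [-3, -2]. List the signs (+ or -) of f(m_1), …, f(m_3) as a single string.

--+

u = -2.5 gives f = -1, negative; keep [-3, -2.5]
u = -2.75 gives f = -0.125, negative; keep [-3, -2.75]
u = -2.875 gives f = 0.40625, positive; keep [-2.875, -2.75]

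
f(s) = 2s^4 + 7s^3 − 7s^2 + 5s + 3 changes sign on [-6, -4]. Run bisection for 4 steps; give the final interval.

[-4.5, -4.375]

m = -5, f(m) = 178 (+); new bracket [-5, -4]
m = -4.5, f(m) = 21 (+); new bracket [-4.5, -4]
m = -4.25, f(m) = -29.539062 (−); new bracket [-4.5, -4.25]
m = -4.375, f(m) = -6.314 (−); new bracket [-4.5, -4.375]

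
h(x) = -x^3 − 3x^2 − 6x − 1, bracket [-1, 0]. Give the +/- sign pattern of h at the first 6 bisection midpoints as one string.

h(-0.5) = 1.375 > 0, so the root lies in [-0.5, 0]
h(-0.25) = 0.328125 > 0, so the root lies in [-0.25, 0]
h(-0.125) = -0.294922 < 0, so the root lies in [-0.25, -0.125]
h(-0.1875) = 0.0261 > 0, so the root lies in [-0.1875, -0.125]
h(-0.15625) = -0.1319 < 0, so the root lies in [-0.1875, -0.15625]
h(-0.171875) = -0.0523 < 0, so the root lies in [-0.1875, -0.171875]

++-+--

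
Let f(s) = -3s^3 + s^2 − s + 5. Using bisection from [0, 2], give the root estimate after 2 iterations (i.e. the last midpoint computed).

midpoint 1: f = 2 > 0 → [1, 2]
midpoint 1.5: f = -4.375 < 0 → [1, 1.5]

1.5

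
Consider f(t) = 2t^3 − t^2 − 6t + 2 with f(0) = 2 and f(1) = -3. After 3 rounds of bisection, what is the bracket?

m = 0.5, f(m) = -1 (−); new bracket [0, 0.5]
m = 0.25, f(m) = 0.46875 (+); new bracket [0.25, 0.5]
m = 0.375, f(m) = -0.285156 (−); new bracket [0.25, 0.375]

[0.25, 0.375]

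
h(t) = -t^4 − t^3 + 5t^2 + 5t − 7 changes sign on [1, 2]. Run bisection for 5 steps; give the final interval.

midpoint 1.5: h = 3.3125 > 0 → [1.5, 2]
midpoint 1.75: h = 2.324219 > 0 → [1.75, 2]
midpoint 1.875: h = 1.001709 > 0 → [1.875, 2]
midpoint 1.9375: h = 0.092 > 0 → [1.9375, 2]
midpoint 1.96875: h = -0.4304 < 0 → [1.9375, 1.96875]

[1.9375, 1.96875]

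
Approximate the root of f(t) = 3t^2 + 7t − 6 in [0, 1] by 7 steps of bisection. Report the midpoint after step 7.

0.6640625

midpoint 0.5: f = -1.75 < 0 → [0.5, 1]
midpoint 0.75: f = 0.9375 > 0 → [0.5, 0.75]
midpoint 0.625: f = -0.453125 < 0 → [0.625, 0.75]
midpoint 0.6875: f = 0.2305 > 0 → [0.625, 0.6875]
midpoint 0.65625: f = -0.1143 < 0 → [0.65625, 0.6875]
midpoint 0.671875: f = 0.0574 > 0 → [0.65625, 0.671875]
midpoint 0.6640625: f = -0.0286 < 0 → [0.6640625, 0.671875]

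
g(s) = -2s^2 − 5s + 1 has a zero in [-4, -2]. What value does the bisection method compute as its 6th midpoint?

-2.65625

midpoint -3: g = -2 < 0 → [-3, -2]
midpoint -2.5: g = 1 > 0 → [-3, -2.5]
midpoint -2.75: g = -0.375 < 0 → [-2.75, -2.5]
midpoint -2.625: g = 0.3438 > 0 → [-2.75, -2.625]
midpoint -2.6875: g = -0.0078 < 0 → [-2.6875, -2.625]
midpoint -2.65625: g = 0.1699 > 0 → [-2.6875, -2.65625]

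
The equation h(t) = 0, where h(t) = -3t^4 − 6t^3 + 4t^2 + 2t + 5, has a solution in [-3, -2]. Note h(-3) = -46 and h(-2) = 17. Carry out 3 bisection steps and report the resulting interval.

[-2.625, -2.5]

midpoint -2.5: h = 1.5625 > 0 → [-3, -2.5]
midpoint -2.75: h = -17.042969 < 0 → [-2.75, -2.5]
midpoint -2.625: h = -6.602295 < 0 → [-2.625, -2.5]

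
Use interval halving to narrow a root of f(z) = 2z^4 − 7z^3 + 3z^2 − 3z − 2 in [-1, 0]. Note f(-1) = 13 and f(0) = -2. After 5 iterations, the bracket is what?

[-0.40625, -0.375]

m = -0.5, f(m) = 1.25 (+); new bracket [-0.5, 0]
m = -0.25, f(m) = -0.945312 (−); new bracket [-0.5, -0.25]
m = -0.375, f(m) = -0.044434 (−); new bracket [-0.5, -0.375]
m = -0.4375, f(m) = 0.5462 (+); new bracket [-0.4375, -0.375]
m = -0.40625, f(m) = 0.2377 (+); new bracket [-0.40625, -0.375]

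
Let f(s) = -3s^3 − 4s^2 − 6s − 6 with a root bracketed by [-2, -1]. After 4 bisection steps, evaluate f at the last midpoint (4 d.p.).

0.5081

f(-1.5) = 4.125 > 0, so the root lies in [-1.5, -1]
f(-1.25) = 1.109375 > 0, so the root lies in [-1.25, -1]
f(-1.125) = -0.041016 < 0, so the root lies in [-1.25, -1.125]
f(-1.1875) = 0.5081 > 0, so the root lies in [-1.1875, -1.125]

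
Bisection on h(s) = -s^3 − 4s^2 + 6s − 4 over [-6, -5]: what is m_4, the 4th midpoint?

-5.3125

m = -5.5, h(m) = 8.375 (+); new bracket [-5.5, -5]
m = -5.25, h(m) = -1.046875 (−); new bracket [-5.5, -5.25]
m = -5.375, h(m) = 3.474609 (+); new bracket [-5.375, -5.25]
m = -5.3125, h(m) = 1.1672 (+); new bracket [-5.3125, -5.25]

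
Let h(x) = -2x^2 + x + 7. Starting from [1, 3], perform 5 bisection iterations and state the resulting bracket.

[2.125, 2.1875]

midpoint 2: h = 1 > 0 → [2, 3]
midpoint 2.5: h = -3 < 0 → [2, 2.5]
midpoint 2.25: h = -0.875 < 0 → [2, 2.25]
midpoint 2.125: h = 0.0938 > 0 → [2.125, 2.25]
midpoint 2.1875: h = -0.3828 < 0 → [2.125, 2.1875]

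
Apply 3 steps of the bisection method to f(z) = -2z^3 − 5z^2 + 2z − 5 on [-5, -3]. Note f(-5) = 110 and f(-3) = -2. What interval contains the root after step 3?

[-3.25, -3]

z = -4 gives f = 35, positive; keep [-4, -3]
z = -3.5 gives f = 12.5, positive; keep [-3.5, -3]
z = -3.25 gives f = 4.34375, positive; keep [-3.25, -3]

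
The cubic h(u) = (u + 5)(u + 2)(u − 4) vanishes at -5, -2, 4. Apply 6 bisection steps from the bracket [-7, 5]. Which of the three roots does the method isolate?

4

u = -1 gives h = -20, negative; keep [-1, 5]
u = 2 gives h = -56, negative; keep [2, 5]
u = 3.5 gives h = -23.375, negative; keep [3.5, 5]
u = 4.25 gives h = 14.4531, positive; keep [3.5, 4.25]
u = 3.875 gives h = -6.5176, negative; keep [3.875, 4.25]
u = 4.0625 gives h = 3.4338, positive; keep [3.875, 4.0625]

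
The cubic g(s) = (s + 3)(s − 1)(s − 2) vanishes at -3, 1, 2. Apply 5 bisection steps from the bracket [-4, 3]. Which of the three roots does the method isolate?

s = -0.5 gives g = 9.375, positive; keep [-4, -0.5]
s = -2.25 gives g = 10.359375, positive; keep [-4, -2.25]
s = -3.125 gives g = -2.642578, negative; keep [-3.125, -2.25]
s = -2.6875 gives g = 5.4016, positive; keep [-3.125, -2.6875]
s = -2.90625 gives g = 1.7967, positive; keep [-3.125, -2.90625]

-3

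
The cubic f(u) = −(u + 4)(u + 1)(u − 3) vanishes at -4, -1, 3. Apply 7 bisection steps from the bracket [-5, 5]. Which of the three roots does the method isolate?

m = 0, f(m) = 12 (+); new bracket [0, 5]
m = 2.5, f(m) = 11.375 (+); new bracket [2.5, 5]
m = 3.75, f(m) = -27.609375 (−); new bracket [2.5, 3.75]
m = 3.125, f(m) = -3.6738 (−); new bracket [2.5, 3.125]
m = 2.8125, f(m) = 4.8699 (+); new bracket [2.8125, 3.125]
m = 2.96875, f(m) = 0.8643 (+); new bracket [2.96875, 3.125]
m = 3.046875, f(m) = -1.3368 (−); new bracket [2.96875, 3.046875]

3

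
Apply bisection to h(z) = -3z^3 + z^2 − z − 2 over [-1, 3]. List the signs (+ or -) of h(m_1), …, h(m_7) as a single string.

z = 1 gives h = -5, negative; keep [-1, 1]
z = 0 gives h = -2, negative; keep [-1, 0]
z = -0.5 gives h = -0.875, negative; keep [-1, -0.5]
z = -0.75 gives h = 0.5781, positive; keep [-0.75, -0.5]
z = -0.625 gives h = -0.252, negative; keep [-0.75, -0.625]
z = -0.6875 gives h = 0.135, positive; keep [-0.6875, -0.625]
z = -0.65625 gives h = -0.0652, negative; keep [-0.6875, -0.65625]

---+-+-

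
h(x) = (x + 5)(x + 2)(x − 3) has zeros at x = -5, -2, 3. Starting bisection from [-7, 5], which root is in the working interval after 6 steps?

m = -1, h(m) = -16 (−); new bracket [-1, 5]
m = 2, h(m) = -28 (−); new bracket [2, 5]
m = 3.5, h(m) = 23.375 (+); new bracket [2, 3.5]
m = 2.75, h(m) = -9.2031 (−); new bracket [2.75, 3.5]
m = 3.125, h(m) = 5.2051 (+); new bracket [2.75, 3.125]
m = 2.9375, h(m) = -2.4495 (−); new bracket [2.9375, 3.125]

3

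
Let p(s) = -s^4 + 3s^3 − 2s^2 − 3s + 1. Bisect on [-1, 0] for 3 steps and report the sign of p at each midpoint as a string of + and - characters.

p(-0.5) = 1.5625 > 0, so the root lies in [-1, -0.5]
p(-0.75) = 0.542969 > 0, so the root lies in [-1, -0.75]
p(-0.875) = -0.502197 < 0, so the root lies in [-0.875, -0.75]

++-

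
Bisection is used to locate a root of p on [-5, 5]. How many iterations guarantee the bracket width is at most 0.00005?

Width after n steps is 10/2^n. Need 2^n ≥ 10/0.00005 = 200000.
2^17 = 131072 < 200000 ≤ 2^18 = 262144, so n = 18.

18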